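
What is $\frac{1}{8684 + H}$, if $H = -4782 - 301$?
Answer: $\frac{1}{3601} \approx 0.0002777$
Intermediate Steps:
$H = -5083$ ($H = -4782 - 301 = -5083$)
$\frac{1}{8684 + H} = \frac{1}{8684 - 5083} = \frac{1}{3601}$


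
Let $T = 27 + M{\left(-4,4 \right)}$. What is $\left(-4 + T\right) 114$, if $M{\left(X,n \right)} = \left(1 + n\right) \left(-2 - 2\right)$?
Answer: $342$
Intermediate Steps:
$M{\left(X,n \right)} = -4 - 4 n$ ($M{\left(X,n \right)} = \left(1 + n\right) \left(-4\right) = -4 - 4 n$)
$T = 7$ ($T = 27 - 20 = 7$)
$\left(-4 + T\right) 114 = \left(-4 + 7\right) 114 = 3 \cdot 114 = 342$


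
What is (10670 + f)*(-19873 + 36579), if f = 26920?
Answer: 627978540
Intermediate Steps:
(10670 + f)*(-19873 + 36579) = (10670 + 26920)*(-19873 + 36579) = 37590*16706 = 627978540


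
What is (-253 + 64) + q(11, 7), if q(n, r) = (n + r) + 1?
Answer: -170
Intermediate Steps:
q(n, r) = 1 + n + r
(-253 + 64) + q(11, 7) = (-253 + 64) + (1 + 11 + 7) = -189 + 19 = -170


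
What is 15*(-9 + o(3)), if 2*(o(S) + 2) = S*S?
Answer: -195/2 ≈ -97.500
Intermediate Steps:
o(S) = -2 + S**2/2 (o(S) = -2 + (S*S)/2 = -2 + S**2/2)
15*(-9 + o(3)) = 15*(-9 + (-2 + (1/2)*3**2)) = 15*(-9 + (-2 + (1/2)*9)) = 15*(-9 + (-2 + 9/2)) = 15*(-9 + 5/2) = 15*(-13/2) = -195/2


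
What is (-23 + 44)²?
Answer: 441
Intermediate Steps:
(-23 + 44)² = 21² = 441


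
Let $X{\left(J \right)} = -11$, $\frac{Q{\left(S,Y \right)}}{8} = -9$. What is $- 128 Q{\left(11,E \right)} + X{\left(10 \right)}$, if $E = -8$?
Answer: $9205$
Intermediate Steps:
$Q{\left(S,Y \right)} = -72$ ($Q{\left(S,Y \right)} = 8 \left(-9\right) = -72$)
$- 128 Q{\left(11,E \right)} + X{\left(10 \right)} = \left(-128\right) \left(-72\right) - 11 = 9216 - 11 = 9205$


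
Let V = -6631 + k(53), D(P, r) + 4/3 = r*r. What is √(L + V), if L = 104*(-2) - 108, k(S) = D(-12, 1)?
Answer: I*√62526/3 ≈ 83.351*I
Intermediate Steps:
D(P, r) = -4/3 + r² (D(P, r) = -4/3 + r*r = -4/3 + r²)
k(S) = -⅓ (k(S) = -4/3 + 1² = -4/3 + 1 = -⅓)
V = -19894/3 (V = -6631 - ⅓ = -19894/3 ≈ -6631.3)
L = -316 (L = -208 - 108 = -316)
√(L + V) = √(-316 - 19894/3) = √(-20842/3) = I*√62526/3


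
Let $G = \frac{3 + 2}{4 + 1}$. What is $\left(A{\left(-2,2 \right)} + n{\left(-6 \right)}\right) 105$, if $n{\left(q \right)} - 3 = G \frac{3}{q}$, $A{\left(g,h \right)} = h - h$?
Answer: $\frac{525}{2} \approx 262.5$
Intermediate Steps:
$A{\left(g,h \right)} = 0$
$G = 1$ ($G = \frac{5}{5} = 5 \cdot \frac{1}{5} = 1$)
$n{\left(q \right)} = 3 + \frac{3}{q}$ ($n{\left(q \right)} = 3 + 1 \frac{3}{q} = 3 + \frac{3}{q}$)
$\left(A{\left(-2,2 \right)} + n{\left(-6 \right)}\right) 105 = \left(0 + \left(3 + \frac{3}{-6}\right)\right) 105 = \left(0 + \left(3 + 3 \left(- \frac{1}{6}\right)\right)\right) 105 = \left(0 + \left(3 - \frac{1}{2}\right)\right) 105 = \left(0 + \frac{5}{2}\right) 105 = \frac{5}{2} \cdot 105 = \frac{525}{2}$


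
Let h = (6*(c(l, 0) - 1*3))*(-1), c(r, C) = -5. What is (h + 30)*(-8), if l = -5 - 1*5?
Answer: -624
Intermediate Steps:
l = -10 (l = -5 - 5 = -10)
h = 48 (h = (6*(-5 - 1*3))*(-1) = (6*(-5 - 3))*(-1) = (6*(-8))*(-1) = -48*(-1) = 48)
(h + 30)*(-8) = (48 + 30)*(-8) = 78*(-8) = -624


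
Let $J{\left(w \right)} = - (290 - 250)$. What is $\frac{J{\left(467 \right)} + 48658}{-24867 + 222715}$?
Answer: $\frac{24309}{98924} \approx 0.24573$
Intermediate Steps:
$J{\left(w \right)} = -40$ ($J{\left(w \right)} = \left(-1\right) 40 = -40$)
$\frac{J{\left(467 \right)} + 48658}{-24867 + 222715} = \frac{-40 + 48658}{-24867 + 222715} = \frac{48618}{197848} = 48618 \cdot \frac{1}{197848} = \frac{24309}{98924}$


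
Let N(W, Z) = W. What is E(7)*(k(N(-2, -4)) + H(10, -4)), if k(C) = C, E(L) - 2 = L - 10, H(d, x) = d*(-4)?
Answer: 42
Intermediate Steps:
H(d, x) = -4*d
E(L) = -8 + L (E(L) = 2 + (L - 10) = 2 + (-10 + L) = -8 + L)
E(7)*(k(N(-2, -4)) + H(10, -4)) = (-8 + 7)*(-2 - 4*10) = -(-2 - 40) = -1*(-42) = 42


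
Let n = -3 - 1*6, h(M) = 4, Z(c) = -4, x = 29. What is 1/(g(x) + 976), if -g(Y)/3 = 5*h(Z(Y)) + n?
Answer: 1/943 ≈ 0.0010604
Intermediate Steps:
n = -9 (n = -3 - 6 = -9)
g(Y) = -33 (g(Y) = -3*(5*4 - 9) = -3*(20 - 9) = -3*11 = -33)
1/(g(x) + 976) = 1/(-33 + 976) = 1/943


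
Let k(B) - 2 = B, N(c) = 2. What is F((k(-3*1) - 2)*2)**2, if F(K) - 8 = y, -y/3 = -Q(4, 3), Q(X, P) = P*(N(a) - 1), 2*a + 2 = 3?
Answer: 289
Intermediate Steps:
a = 1/2 (a = -1 + (1/2)*3 = -1 + 3/2 = 1/2 ≈ 0.50000)
k(B) = 2 + B
Q(X, P) = P (Q(X, P) = P*(2 - 1) = P*1 = P)
y = 9 (y = -(-3)*3 = -3*(-3) = 9)
F(K) = 17 (F(K) = 8 + 9 = 17)
F((k(-3*1) - 2)*2)**2 = 17**2 = 289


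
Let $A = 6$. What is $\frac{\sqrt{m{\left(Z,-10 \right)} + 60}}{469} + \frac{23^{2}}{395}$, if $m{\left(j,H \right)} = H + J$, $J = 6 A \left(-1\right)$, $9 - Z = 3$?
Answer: $\frac{529}{395} + \frac{\sqrt{14}}{469} \approx 1.3472$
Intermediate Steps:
$Z = 6$ ($Z = 9 - 3 = 6$)
$J = -36$ ($J = 6 \cdot 6 \left(-1\right) = 36 \left(-1\right) = -36$)
$m{\left(j,H \right)} = -36 + H$ ($m{\left(j,H \right)} = H - 36 = -36 + H$)
$\frac{\sqrt{m{\left(Z,-10 \right)} + 60}}{469} + \frac{23^{2}}{395} = \frac{\sqrt{\left(-36 - 10\right) + 60}}{469} + \frac{23^{2}}{395} = \sqrt{-46 + 60} \cdot \frac{1}{469} + 529 \cdot \frac{1}{395} = \sqrt{14} \cdot \frac{1}{469} + \frac{529}{395} = \frac{\sqrt{14}}{469} + \frac{529}{395} = \frac{529}{395} + \frac{\sqrt{14}}{469}$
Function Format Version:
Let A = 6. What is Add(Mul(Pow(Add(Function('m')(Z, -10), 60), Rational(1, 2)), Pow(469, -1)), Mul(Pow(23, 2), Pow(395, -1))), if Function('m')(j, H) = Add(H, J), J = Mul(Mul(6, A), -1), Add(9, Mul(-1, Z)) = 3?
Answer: Add(Rational(529, 395), Mul(Rational(1, 469), Pow(14, Rational(1, 2)))) ≈ 1.3472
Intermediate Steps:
Z = 6 (Z = Add(9, Mul(-1, 3)) = Add(9, -3) = 6)
J = -36 (J = Mul(Mul(6, 6), -1) = Mul(36, -1) = -36)
Function('m')(j, H) = Add(-36, H) (Function('m')(j, H) = Add(H, -36) = Add(-36, H))
Add(Mul(Pow(Add(Function('m')(Z, -10), 60), Rational(1, 2)), Pow(469, -1)), Mul(Pow(23, 2), Pow(395, -1))) = Add(Mul(Pow(Add(Add(-36, -10), 60), Rational(1, 2)), Pow(469, -1)), Mul(Pow(23, 2), Pow(395, -1))) = Add(Mul(Pow(Add(-46, 60), Rational(1, 2)), Rational(1, 469)), Mul(529, Rational(1, 395))) = Add(Mul(Pow(14, Rational(1, 2)), Rational(1, 469)), Rational(529, 395)) = Add(Mul(Rational(1, 469), Pow(14, Rational(1, 2))), Rational(529, 395)) = Add(Rational(529, 395), Mul(Rational(1, 469), Pow(14, Rational(1, 2))))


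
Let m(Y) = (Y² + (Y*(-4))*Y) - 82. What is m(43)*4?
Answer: -22516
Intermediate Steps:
m(Y) = -82 - 3*Y² (m(Y) = (Y² + (-4*Y)*Y) - 82 = (Y² - 4*Y²) - 82 = -3*Y² - 82 = -82 - 3*Y²)
m(43)*4 = (-82 - 3*43²)*4 = (-82 - 3*1849)*4 = (-82 - 5547)*4 = -5629*4 = -22516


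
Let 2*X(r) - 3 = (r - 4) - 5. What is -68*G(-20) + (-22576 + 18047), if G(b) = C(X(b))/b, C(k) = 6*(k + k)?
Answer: -25297/5 ≈ -5059.4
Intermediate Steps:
X(r) = -3 + r/2 (X(r) = 3/2 + ((r - 4) - 5)/2 = 3/2 + ((-4 + r) - 5)/2 = 3/2 + (-9 + r)/2 = 3/2 + (-9/2 + r/2) = -3 + r/2)
C(k) = 12*k (C(k) = 6*(2*k) = 12*k)
G(b) = (-36 + 6*b)/b (G(b) = (12*(-3 + b/2))/b = (-36 + 6*b)/b)
-68*G(-20) + (-22576 + 18047) = -68*(6 - 36/(-20)) + (-22576 + 18047) = -68*(6 - 36*(-1/20)) - 4529 = -68*(6 + 9/5) - 4529 = -68*39/5 - 4529 = -2652/5 - 4529 = -25297/5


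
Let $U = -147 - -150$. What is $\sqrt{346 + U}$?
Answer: $\sqrt{349} \approx 18.682$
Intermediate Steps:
$U = 3$ ($U = -147 + 150 = 3$)
$\sqrt{346 + U} = \sqrt{346 + 3} = \sqrt{349}$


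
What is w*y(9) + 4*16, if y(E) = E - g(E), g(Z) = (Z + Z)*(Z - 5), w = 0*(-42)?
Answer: 64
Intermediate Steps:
w = 0
g(Z) = 2*Z*(-5 + Z) (g(Z) = (2*Z)*(-5 + Z) = 2*Z*(-5 + Z))
y(E) = E - 2*E*(-5 + E)
w*y(9) + 4*16 = 0*(9*(11 - 2*9)) + 4*16 = 0*(9*(11 - 18)) + 64 = 0*(9*(-7)) + 64 = 0*(-63) + 64 = 0 + 64 = 64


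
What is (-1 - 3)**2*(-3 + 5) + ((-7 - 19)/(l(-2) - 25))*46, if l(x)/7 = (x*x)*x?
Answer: 3788/81 ≈ 46.765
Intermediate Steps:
l(x) = 7*x**3 (l(x) = 7*((x*x)*x) = 7*(x**2*x) = 7*x**3)
(-1 - 3)**2*(-3 + 5) + ((-7 - 19)/(l(-2) - 25))*46 = (-1 - 3)**2*(-3 + 5) + ((-7 - 19)/(7*(-2)**3 - 25))*46 = (-4)**2*2 - 26/(7*(-8) - 25)*46 = 16*2 - 26/(-56 - 25)*46 = 32 - 26/(-81)*46 = 32 - 26*(-1/81)*46 = 32 + (26/81)*46 = 32 + 1196/81 = 3788/81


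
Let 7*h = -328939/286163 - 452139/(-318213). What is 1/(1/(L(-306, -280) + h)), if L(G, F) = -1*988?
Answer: -209917229387318/212475169011 ≈ -987.96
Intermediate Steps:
L(G, F) = -988
h = 8237595550/212475169011 (h = (-328939/286163 - 452139/(-318213))/7 = (-328939*1/286163 - 452139*(-1/318213))/7 = (-328939/286163 + 150713/106071)/7 = (1/7)*(8237595550/30353595573) = 8237595550/212475169011 ≈ 0.038770)
1/(1/(L(-306, -280) + h)) = 1/(1/(-988 + 8237595550/212475169011)) = 1/(1/(-209917229387318/212475169011)) = 1/(-212475169011/209917229387318) = -209917229387318/212475169011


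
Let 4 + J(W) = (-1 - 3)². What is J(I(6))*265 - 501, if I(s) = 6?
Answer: 2679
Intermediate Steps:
J(W) = 12 (J(W) = -4 + (-1 - 3)² = -4 + (-4)² = -4 + 16 = 12)
J(I(6))*265 - 501 = 12*265 - 501 = 3180 - 501 = 2679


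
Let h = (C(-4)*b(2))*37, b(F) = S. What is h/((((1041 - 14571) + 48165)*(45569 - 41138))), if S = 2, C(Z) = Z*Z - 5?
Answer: 814/153467685 ≈ 5.3040e-6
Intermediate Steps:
C(Z) = -5 + Z**2 (C(Z) = Z**2 - 5 = -5 + Z**2)
b(F) = 2
h = 814 (h = ((-5 + (-4)**2)*2)*37 = ((-5 + 16)*2)*37 = (11*2)*37 = 22*37 = 814)
h/((((1041 - 14571) + 48165)*(45569 - 41138))) = 814/((((1041 - 14571) + 48165)*(45569 - 41138))) = 814/(((-13530 + 48165)*4431)) = 814/((34635*4431)) = 814/153467685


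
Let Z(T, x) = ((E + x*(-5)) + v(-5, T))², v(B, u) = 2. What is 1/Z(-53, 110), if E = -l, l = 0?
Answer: 1/300304 ≈ 3.3300e-6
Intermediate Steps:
E = 0 (E = -1*0 = 0)
Z(T, x) = (2 - 5*x)² (Z(T, x) = ((0 + x*(-5)) + 2)² = ((0 - 5*x) + 2)² = (-5*x + 2)² = (2 - 5*x)²)
1/Z(-53, 110) = 1/((-2 + 5*110)²) = 1/((-2 + 550)²) = 1/(548²) = 1/300304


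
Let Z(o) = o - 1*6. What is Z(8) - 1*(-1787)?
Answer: 1789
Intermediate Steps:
Z(o) = -6 + o (Z(o) = o - 6 = -6 + o)
Z(8) - 1*(-1787) = (-6 + 8) - 1*(-1787) = 2 + 1787 = 1789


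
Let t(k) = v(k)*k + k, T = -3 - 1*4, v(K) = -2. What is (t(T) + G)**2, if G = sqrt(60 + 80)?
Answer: 189 + 28*sqrt(35) ≈ 354.65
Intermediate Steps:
G = 2*sqrt(35) (G = sqrt(140) = 2*sqrt(35) ≈ 11.832)
T = -7 (T = -3 - 4 = -7)
t(k) = -k (t(k) = -2*k + k = -k)
(t(T) + G)**2 = (-1*(-7) + 2*sqrt(35))**2 = (7 + 2*sqrt(35))**2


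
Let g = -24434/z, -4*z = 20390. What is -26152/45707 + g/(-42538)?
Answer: -5671849927998/9910989555685 ≈ -0.57228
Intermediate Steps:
z = -10195/2 (z = -¼*20390 = -10195/2 ≈ -5097.5)
g = 48868/10195 (g = -24434/(-10195/2) = -24434*(-2/10195) = 48868/10195 ≈ 4.7933)
-26152/45707 + g/(-42538) = -26152/45707 + (48868/10195)/(-42538) = -26152*1/45707 + (48868/10195)*(-1/42538) = -26152/45707 - 24434/216837455 = -5671849927998/9910989555685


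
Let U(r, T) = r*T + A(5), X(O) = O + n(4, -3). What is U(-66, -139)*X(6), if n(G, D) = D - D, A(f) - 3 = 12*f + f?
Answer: 55452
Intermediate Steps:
A(f) = 3 + 13*f (A(f) = 3 + (12*f + f) = 3 + 13*f)
n(G, D) = 0
X(O) = O (X(O) = O + 0 = O)
U(r, T) = 68 + T*r (U(r, T) = r*T + (3 + 13*5) = T*r + (3 + 65) = T*r + 68 = 68 + T*r)
U(-66, -139)*X(6) = (68 - 139*(-66))*6 = (68 + 9174)*6 = 9242*6 = 55452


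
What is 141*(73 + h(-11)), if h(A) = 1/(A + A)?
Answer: 226305/22 ≈ 10287.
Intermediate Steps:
h(A) = 1/(2*A)
141*(73 + h(-11)) = 141*(73 + (½)/(-11)) = 141*(73 + (½)*(-1/11)) = 141*(73 - 1/22) = 141*(1605/22) = 226305/22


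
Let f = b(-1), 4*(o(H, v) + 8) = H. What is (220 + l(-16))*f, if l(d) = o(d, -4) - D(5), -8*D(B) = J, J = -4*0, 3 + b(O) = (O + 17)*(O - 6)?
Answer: -23920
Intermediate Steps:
o(H, v) = -8 + H/4
b(O) = -3 + (-6 + O)*(17 + O) (b(O) = -3 + (O + 17)*(O - 6) = -3 + (17 + O)*(-6 + O) = -3 + (-6 + O)*(17 + O))
J = 0
f = -115 (f = -105 + (-1)² + 11*(-1) = -105 + 1 - 11 = -115)
D(B) = 0 (D(B) = -⅛*0 = 0)
l(d) = -8 + d/4 (l(d) = (-8 + d/4) - 1*0 = (-8 + d/4) + 0 = -8 + d/4)
(220 + l(-16))*f = (220 + (-8 + (¼)*(-16)))*(-115) = (220 + (-8 - 4))*(-115) = (220 - 12)*(-115) = 208*(-115) = -23920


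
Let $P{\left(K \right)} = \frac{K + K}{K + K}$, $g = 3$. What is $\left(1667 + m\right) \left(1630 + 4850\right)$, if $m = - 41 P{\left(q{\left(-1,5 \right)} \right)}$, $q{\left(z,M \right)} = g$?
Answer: $10536480$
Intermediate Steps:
$q{\left(z,M \right)} = 3$
$P{\left(K \right)} = 1$ ($P{\left(K \right)} = \frac{2 K}{2 K} = 2 K \frac{1}{2 K} = 1$)
$m = -41$ ($m = \left(-41\right) 1 = -41$)
$\left(1667 + m\right) \left(1630 + 4850\right) = \left(1667 - 41\right) \left(1630 + 4850\right) = 1626 \cdot 6480 = 10536480$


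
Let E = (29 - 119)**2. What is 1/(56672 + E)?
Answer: 1/64772 ≈ 1.5439e-5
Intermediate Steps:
E = 8100 (E = (-90)**2 = 8100)
1/(56672 + E) = 1/(56672 + 8100) = 1/64772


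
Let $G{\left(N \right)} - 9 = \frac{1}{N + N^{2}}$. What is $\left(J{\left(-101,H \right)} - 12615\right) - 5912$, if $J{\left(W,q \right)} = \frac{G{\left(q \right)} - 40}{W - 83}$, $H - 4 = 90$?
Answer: $- \frac{30441807411}{1643120} \approx -18527.0$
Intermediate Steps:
$H = 94$ ($H = 4 + 90 = 94$)
$G{\left(N \right)} = 9 + \frac{1}{N + N^{2}}$
$J{\left(W,q \right)} = \frac{-40 + \frac{1 + 9 q + 9 q^{2}}{q \left(1 + q\right)}}{-83 + W}$ ($J{\left(W,q \right)} = \frac{\frac{1 + 9 q + 9 q^{2}}{q \left(1 + q\right)} - 40}{W - 83} = \frac{-40 + \frac{1 + 9 q + 9 q^{2}}{q \left(1 + q\right)}}{-83 + W}$)
$\left(J{\left(-101,H \right)} - 12615\right) - 5912 = \left(\frac{1 - 2914 - 31 \cdot 94^{2}}{94 \left(-83 - 101 - 7802 - 9494\right)} - 12615\right) - 5912 = \left(\frac{1 - 2914 - 273916}{94 \left(-83 - 101 - 7802 - 9494\right)} - 12615\right) - 5912 = \left(\frac{1 - 2914 - 273916}{94 \left(-17480\right)} - 12615\right) - 5912 = \left(\frac{1}{94} \left(- \frac{1}{17480}\right) \left(-276829\right) - 12615\right) - 5912 = \left(\frac{276829}{1643120} - 12615\right) - 5912 = - \frac{20727681971}{1643120} - 5912 = - \frac{30441807411}{1643120}$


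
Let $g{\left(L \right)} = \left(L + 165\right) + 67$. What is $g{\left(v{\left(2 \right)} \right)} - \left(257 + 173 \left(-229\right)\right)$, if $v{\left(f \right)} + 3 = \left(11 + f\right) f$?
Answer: $39615$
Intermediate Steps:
$v{\left(f \right)} = -3 + f \left(11 + f\right)$ ($v{\left(f \right)} = -3 + \left(11 + f\right) f = -3 + f \left(11 + f\right)$)
$g{\left(L \right)} = 232 + L$ ($g{\left(L \right)} = \left(165 + L\right) + 67 = 232 + L$)
$g{\left(v{\left(2 \right)} \right)} - \left(257 + 173 \left(-229\right)\right) = \left(232 + \left(-3 + 2^{2} + 11 \cdot 2\right)\right) - \left(257 + 173 \left(-229\right)\right) = \left(232 + \left(-3 + 4 + 22\right)\right) - \left(257 - 39617\right) = \left(232 + 23\right) - -39360 = 255 + 39360 = 39615$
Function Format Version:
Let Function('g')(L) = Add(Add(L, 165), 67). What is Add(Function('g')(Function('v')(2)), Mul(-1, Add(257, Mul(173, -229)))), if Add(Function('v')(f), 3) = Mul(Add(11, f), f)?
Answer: 39615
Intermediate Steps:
Function('v')(f) = Add(-3, Mul(f, Add(11, f))) (Function('v')(f) = Add(-3, Mul(Add(11, f), f)) = Add(-3, Mul(f, Add(11, f))))
Function('g')(L) = Add(232, L) (Function('g')(L) = Add(Add(165, L), 67) = Add(232, L))
Add(Function('g')(Function('v')(2)), Mul(-1, Add(257, Mul(173, -229)))) = Add(Add(232, Add(-3, Pow(2, 2), Mul(11, 2))), Mul(-1, Add(257, Mul(173, -229)))) = Add(Add(232, Add(-3, 4, 22)), Mul(-1, Add(257, -39617))) = Add(Add(232, 23), Mul(-1, -39360)) = Add(255, 39360) = 39615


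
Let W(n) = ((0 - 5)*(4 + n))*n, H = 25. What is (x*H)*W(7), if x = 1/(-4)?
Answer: 9625/4 ≈ 2406.3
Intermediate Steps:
x = -¼ ≈ -0.25000
W(n) = n*(-20 - 5*n) (W(n) = (-5*(4 + n))*n = (-20 - 5*n)*n = n*(-20 - 5*n))
(x*H)*W(7) = (-¼*25)*(-5*7*(4 + 7)) = -(-125)*7*11/4 = -25/4*(-385) = 9625/4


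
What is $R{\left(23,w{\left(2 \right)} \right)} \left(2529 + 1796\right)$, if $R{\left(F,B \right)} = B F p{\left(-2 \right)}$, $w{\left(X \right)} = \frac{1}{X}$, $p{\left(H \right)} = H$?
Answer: $-99475$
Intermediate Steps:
$R{\left(F,B \right)} = - 2 B F$ ($R{\left(F,B \right)} = B F \left(-2\right) = - 2 B F$)
$R{\left(23,w{\left(2 \right)} \right)} \left(2529 + 1796\right) = \left(-2\right) \frac{1}{2} \cdot 23 \left(2529 + 1796\right) = \left(-2\right) \frac{1}{2} \cdot 23 \cdot 4325 = \left(-23\right) 4325 = -99475$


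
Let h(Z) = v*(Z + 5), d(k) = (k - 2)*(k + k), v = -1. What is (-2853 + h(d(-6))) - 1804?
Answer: -4758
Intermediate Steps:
d(k) = 2*k*(-2 + k) (d(k) = (-2 + k)*(2*k) = 2*k*(-2 + k))
h(Z) = -5 - Z (h(Z) = -(Z + 5) = -(5 + Z) = -5 - Z)
(-2853 + h(d(-6))) - 1804 = (-2853 + (-5 - 2*(-6)*(-2 - 6))) - 1804 = (-2853 + (-5 - 2*(-6)*(-8))) - 1804 = (-2853 + (-5 - 1*96)) - 1804 = (-2853 + (-5 - 96)) - 1804 = (-2853 - 101) - 1804 = -2954 - 1804 = -4758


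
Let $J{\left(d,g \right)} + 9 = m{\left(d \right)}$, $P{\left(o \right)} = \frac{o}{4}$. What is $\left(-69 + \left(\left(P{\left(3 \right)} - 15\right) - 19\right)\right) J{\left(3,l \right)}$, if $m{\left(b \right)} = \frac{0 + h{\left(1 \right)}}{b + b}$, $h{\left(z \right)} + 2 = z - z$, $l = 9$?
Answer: $\frac{2863}{3} \approx 954.33$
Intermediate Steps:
$P{\left(o \right)} = \frac{o}{4}$ ($P{\left(o \right)} = o \frac{1}{4} = \frac{o}{4}$)
$h{\left(z \right)} = -2$ ($h{\left(z \right)} = -2 + \left(z - z\right) = -2 + 0 = -2$)
$m{\left(b \right)} = - \frac{1}{b}$ ($m{\left(b \right)} = \frac{0 - 2}{b + b} = - \frac{2}{2 b} = - 2 \frac{1}{2 b} = - \frac{1}{b}$)
$J{\left(d,g \right)} = -9 - \frac{1}{d}$
$\left(-69 + \left(\left(P{\left(3 \right)} - 15\right) - 19\right)\right) J{\left(3,l \right)} = \left(-69 + \left(\left(\frac{1}{4} \cdot 3 - 15\right) - 19\right)\right) \left(-9 - \frac{1}{3}\right) = \left(-69 + \left(\left(\frac{3}{4} - 15\right) - 19\right)\right) \left(-9 - \frac{1}{3}\right) = \left(-69 - \frac{133}{4}\right) \left(-9 - \frac{1}{3}\right) = \left(-69 - \frac{133}{4}\right) \left(- \frac{28}{3}\right) = \left(- \frac{409}{4}\right) \left(- \frac{28}{3}\right) = \frac{2863}{3}$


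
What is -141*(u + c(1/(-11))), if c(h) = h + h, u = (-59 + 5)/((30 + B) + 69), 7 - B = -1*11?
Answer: 12972/143 ≈ 90.713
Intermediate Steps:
B = 18 (B = 7 - (-1)*11 = 7 - 1*(-11) = 7 + 11 = 18)
u = -6/13 (u = (-59 + 5)/((30 + 18) + 69) = -54/(48 + 69) = -54/117 = -54*1/117 = -6/13 ≈ -0.46154)
c(h) = 2*h
-141*(u + c(1/(-11))) = -141*(-6/13 + 2/(-11)) = -141*(-6/13 + 2*(-1/11)) = -141*(-6/13 - 2/11) = -141*(-92/143) = 12972/143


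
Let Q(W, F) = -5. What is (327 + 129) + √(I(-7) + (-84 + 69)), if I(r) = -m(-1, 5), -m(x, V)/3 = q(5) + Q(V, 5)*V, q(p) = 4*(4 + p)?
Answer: 456 + 3*√2 ≈ 460.24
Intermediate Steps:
q(p) = 16 + 4*p
m(x, V) = -108 + 15*V (m(x, V) = -3*((16 + 4*5) - 5*V) = -3*((16 + 20) - 5*V) = -3*(36 - 5*V) = -108 + 15*V)
I(r) = 33 (I(r) = -(-108 + 15*5) = -(-108 + 75) = -1*(-33) = 33)
(327 + 129) + √(I(-7) + (-84 + 69)) = (327 + 129) + √(33 + (-84 + 69)) = 456 + √(33 - 15) = 456 + √18 = 456 + 3*√2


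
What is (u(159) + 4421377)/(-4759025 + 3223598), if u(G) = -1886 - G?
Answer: -4419332/1535427 ≈ -2.8782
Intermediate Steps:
(u(159) + 4421377)/(-4759025 + 3223598) = ((-1886 - 1*159) + 4421377)/(-4759025 + 3223598) = ((-1886 - 159) + 4421377)/(-1535427) = (-2045 + 4421377)*(-1/1535427) = 4419332*(-1/1535427) = -4419332/1535427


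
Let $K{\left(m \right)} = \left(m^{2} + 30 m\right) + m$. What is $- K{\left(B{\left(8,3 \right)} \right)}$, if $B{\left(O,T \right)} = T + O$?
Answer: $-462$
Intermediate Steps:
$B{\left(O,T \right)} = O + T$
$K{\left(m \right)} = m^{2} + 31 m$
$- K{\left(B{\left(8,3 \right)} \right)} = - \left(8 + 3\right) \left(31 + \left(8 + 3\right)\right) = - 11 \left(31 + 11\right) = - 11 \cdot 42 = \left(-1\right) 462 = -462$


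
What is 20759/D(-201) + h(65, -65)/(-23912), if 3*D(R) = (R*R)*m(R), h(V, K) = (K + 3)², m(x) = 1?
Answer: 111155515/80505726 ≈ 1.3807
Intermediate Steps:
h(V, K) = (3 + K)²
D(R) = R²/3 (D(R) = ((R*R)*1)/3 = (R²*1)/3 = R²/3)
20759/D(-201) + h(65, -65)/(-23912) = 20759/(((⅓)*(-201)²)) + (3 - 65)²/(-23912) = 20759/(((⅓)*40401)) + (-62)²*(-1/23912) = 20759/13467 + 3844*(-1/23912) = 20759*(1/13467) - 961/5978 = 20759/13467 - 961/5978 = 111155515/80505726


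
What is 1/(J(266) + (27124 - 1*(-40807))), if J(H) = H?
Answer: 1/68197 ≈ 1.4663e-5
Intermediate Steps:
1/(J(266) + (27124 - 1*(-40807))) = 1/(266 + (27124 - 1*(-40807))) = 1/(266 + (27124 + 40807)) = 1/(266 + 67931) = 1/68197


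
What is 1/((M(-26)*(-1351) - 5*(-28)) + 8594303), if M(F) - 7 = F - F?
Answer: 1/8584986 ≈ 1.1648e-7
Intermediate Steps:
M(F) = 7 (M(F) = 7 + (F - F) = 7 + 0 = 7)
1/((M(-26)*(-1351) - 5*(-28)) + 8594303) = 1/((7*(-1351) - 5*(-28)) + 8594303) = 1/((-9457 + 140) + 8594303) = 1/(-9317 + 8594303) = 1/8584986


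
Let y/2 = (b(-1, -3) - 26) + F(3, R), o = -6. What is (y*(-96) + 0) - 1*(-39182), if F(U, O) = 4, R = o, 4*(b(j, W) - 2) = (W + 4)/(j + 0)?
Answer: 43070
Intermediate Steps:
b(j, W) = 2 + (4 + W)/(4*j) (b(j, W) = 2 + ((W + 4)/(j + 0))/4 = 2 + ((4 + W)/j)/4 = 2 + (4 + W)/(4*j))
R = -6
y = -81/2 (y = 2*(((1/4)*(4 - 3 + 8*(-1))/(-1) - 26) + 4) = 2*(((1/4)*(-1)*(4 - 3 - 8) - 26) + 4) = 2*(((1/4)*(-1)*(-7) - 26) + 4) = 2*((7/4 - 26) + 4) = 2*(-97/4 + 4) = 2*(-81/4) = -81/2 ≈ -40.500)
(y*(-96) + 0) - 1*(-39182) = (-81/2*(-96) + 0) - 1*(-39182) = (3888 + 0) + 39182 = 3888 + 39182 = 43070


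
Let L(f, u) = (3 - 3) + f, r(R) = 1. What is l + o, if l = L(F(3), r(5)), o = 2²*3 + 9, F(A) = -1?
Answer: 20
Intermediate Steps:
o = 21 (o = 4*3 + 9 = 12 + 9 = 21)
L(f, u) = f (L(f, u) = 0 + f = f)
l = -1
l + o = -1 + 21 = 20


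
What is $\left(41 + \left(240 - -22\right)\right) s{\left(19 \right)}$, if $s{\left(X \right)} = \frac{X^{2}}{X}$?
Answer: $5757$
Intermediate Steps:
$s{\left(X \right)} = X$
$\left(41 + \left(240 - -22\right)\right) s{\left(19 \right)} = \left(41 + \left(240 - -22\right)\right) 19 = \left(41 + \left(240 + 22\right)\right) 19 = \left(41 + 262\right) 19 = 303 \cdot 19 = 5757$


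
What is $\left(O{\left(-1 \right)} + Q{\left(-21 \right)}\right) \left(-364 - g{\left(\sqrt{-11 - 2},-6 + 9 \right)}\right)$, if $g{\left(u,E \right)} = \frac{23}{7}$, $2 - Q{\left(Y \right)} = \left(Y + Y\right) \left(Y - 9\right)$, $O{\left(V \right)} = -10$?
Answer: $\frac{3260028}{7} \approx 4.6572 \cdot 10^{5}$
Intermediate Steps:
$Q{\left(Y \right)} = 2 - 2 Y \left(-9 + Y\right)$ ($Q{\left(Y \right)} = 2 - \left(Y + Y\right) \left(Y - 9\right) = 2 - 2 Y \left(-9 + Y\right)$)
$g{\left(u,E \right)} = \frac{23}{7}$ ($g{\left(u,E \right)} = 23 \cdot \frac{1}{7} = \frac{23}{7}$)
$\left(O{\left(-1 \right)} + Q{\left(-21 \right)}\right) \left(-364 - g{\left(\sqrt{-11 - 2},-6 + 9 \right)}\right) = \left(-10 + \left(2 - 2 \left(-21\right)^{2} + 18 \left(-21\right)\right)\right) \left(-364 - \frac{23}{7}\right) = \left(-10 - 1258\right) \left(-364 - \frac{23}{7}\right) = \left(-10 - 1258\right) \left(- \frac{2571}{7}\right) = \left(-1268\right) \left(- \frac{2571}{7}\right) = \frac{3260028}{7}$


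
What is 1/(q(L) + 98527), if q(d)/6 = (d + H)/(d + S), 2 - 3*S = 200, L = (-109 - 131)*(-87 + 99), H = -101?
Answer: 491/48379738 ≈ 1.0149e-5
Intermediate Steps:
L = -2880 (L = -240*12 = -2880)
S = -66 (S = ⅔ - ⅓*200 = ⅔ - 200/3 = -66)
q(d) = 6*(-101 + d)/(-66 + d) (q(d) = 6*((d - 101)/(d - 66)) = 6*((-101 + d)/(-66 + d)) = 6*(-101 + d)/(-66 + d))
1/(q(L) + 98527) = 1/(6*(-101 - 2880)/(-66 - 2880) + 98527) = 1/(6*(-2981)/(-2946) + 98527) = 1/(6*(-1/2946)*(-2981) + 98527) = 1/(2981/491 + 98527) = 1/(48379738/491) = 491/48379738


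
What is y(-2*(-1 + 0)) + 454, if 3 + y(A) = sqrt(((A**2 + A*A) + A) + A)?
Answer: 451 + 2*sqrt(3) ≈ 454.46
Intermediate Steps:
y(A) = -3 + sqrt(2*A + 2*A**2) (y(A) = -3 + sqrt(((A**2 + A*A) + A) + A) = -3 + sqrt(((A**2 + A**2) + A) + A) = -3 + sqrt((2*A**2 + A) + A) = -3 + sqrt((A + 2*A**2) + A) = -3 + sqrt(2*A + 2*A**2))
y(-2*(-1 + 0)) + 454 = (-3 + sqrt(2)*sqrt((-2*(-1 + 0))*(1 - 2*(-1 + 0)))) + 454 = (-3 + sqrt(2)*sqrt((-2*(-1))*(1 - 2*(-1)))) + 454 = (-3 + sqrt(2)*sqrt(2*(1 + 2))) + 454 = (-3 + sqrt(2)*sqrt(2*3)) + 454 = (-3 + sqrt(2)*sqrt(6)) + 454 = (-3 + 2*sqrt(3)) + 454 = 451 + 2*sqrt(3)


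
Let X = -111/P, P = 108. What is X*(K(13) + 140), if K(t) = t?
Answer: -629/4 ≈ -157.25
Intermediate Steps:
X = -37/36 (X = -111/108 = -111*1/108 = -37/36 ≈ -1.0278)
X*(K(13) + 140) = -37*(13 + 140)/36 = -37/36*153 = -629/4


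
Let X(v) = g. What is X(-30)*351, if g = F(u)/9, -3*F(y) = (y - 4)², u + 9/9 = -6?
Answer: -1573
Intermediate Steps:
u = -7 (u = -1 - 6 = -7)
F(y) = -(-4 + y)²/3 (F(y) = -(y - 4)²/3 = -(-4 + y)²/3)
g = -121/27 (g = -(-4 - 7)²/3/9 = -⅓*(-11)²*(⅑) = -⅓*121*(⅑) = -121/3*⅑ = -121/27 ≈ -4.4815)
X(v) = -121/27
X(-30)*351 = -121/27*351 = -1573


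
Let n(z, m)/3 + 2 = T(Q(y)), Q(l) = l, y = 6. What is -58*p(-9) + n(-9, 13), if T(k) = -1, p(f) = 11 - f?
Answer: -1169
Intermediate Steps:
n(z, m) = -9 (n(z, m) = -6 + 3*(-1) = -6 - 3 = -9)
-58*p(-9) + n(-9, 13) = -58*(11 - 1*(-9)) - 9 = -58*(11 + 9) - 9 = -58*20 - 9 = -1160 - 9 = -1169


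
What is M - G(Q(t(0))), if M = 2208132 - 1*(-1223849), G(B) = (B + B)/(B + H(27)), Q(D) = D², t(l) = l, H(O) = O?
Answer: 3431981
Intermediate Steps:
G(B) = 2*B/(27 + B) (G(B) = (B + B)/(B + 27) = (2*B)/(27 + B) = 2*B/(27 + B))
M = 3431981 (M = 2208132 + 1223849 = 3431981)
M - G(Q(t(0))) = 3431981 - 2*0²/(27 + 0²) = 3431981 - 2*0/(27 + 0) = 3431981 - 2*0/27 = 3431981 - 1*0 = 3431981 + 0 = 3431981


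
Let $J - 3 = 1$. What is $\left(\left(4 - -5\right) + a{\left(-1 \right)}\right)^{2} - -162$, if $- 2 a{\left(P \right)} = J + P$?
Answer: $\frac{873}{4} \approx 218.25$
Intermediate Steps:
$J = 4$ ($J = 3 + 1 = 4$)
$a{\left(P \right)} = -2 - \frac{P}{2}$ ($a{\left(P \right)} = - \frac{4 + P}{2} = -2 - \frac{P}{2}$)
$\left(\left(4 - -5\right) + a{\left(-1 \right)}\right)^{2} - -162 = \left(\left(4 - -5\right) - \frac{3}{2}\right)^{2} - -162 = \left(\left(4 + 5\right) + \left(-2 + \frac{1}{2}\right)\right)^{2} + 162 = \left(9 - \frac{3}{2}\right)^{2} + 162 = \left(\frac{15}{2}\right)^{2} + 162 = \frac{225}{4} + 162 = \frac{873}{4}$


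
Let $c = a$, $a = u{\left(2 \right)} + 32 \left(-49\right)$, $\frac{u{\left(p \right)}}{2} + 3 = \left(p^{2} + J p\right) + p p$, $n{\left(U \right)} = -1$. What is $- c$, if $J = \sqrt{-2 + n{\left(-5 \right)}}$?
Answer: $1558 - 4 i \sqrt{3} \approx 1558.0 - 6.9282 i$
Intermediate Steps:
$J = i \sqrt{3}$ ($J = \sqrt{-2 - 1} = \sqrt{-3} = i \sqrt{3} \approx 1.732 i$)
$u{\left(p \right)} = -6 + 4 p^{2} + 2 i p \sqrt{3}$ ($u{\left(p \right)} = -6 + 2 \left(\left(p^{2} + i \sqrt{3} p\right) + p p\right) = -6 + 2 \left(\left(p^{2} + i p \sqrt{3}\right) + p^{2}\right) = -6 + 2 \left(2 p^{2} + i p \sqrt{3}\right) = -6 + \left(4 p^{2} + 2 i p \sqrt{3}\right) = -6 + 4 p^{2} + 2 i p \sqrt{3}$)
$a = -1558 + 4 i \sqrt{3}$ ($a = \left(-6 + 4 \cdot 2^{2} + 2 i 2 \sqrt{3}\right) + 32 \left(-49\right) = \left(-6 + 4 \cdot 4 + 4 i \sqrt{3}\right) - 1568 = \left(-6 + 16 + 4 i \sqrt{3}\right) - 1568 = \left(10 + 4 i \sqrt{3}\right) - 1568 = -1558 + 4 i \sqrt{3} \approx -1558.0 + 6.9282 i$)
$c = -1558 + 4 i \sqrt{3} \approx -1558.0 + 6.9282 i$
$- c = - (-1558 + 4 i \sqrt{3}) = 1558 - 4 i \sqrt{3}$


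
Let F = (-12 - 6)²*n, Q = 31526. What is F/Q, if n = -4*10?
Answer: -6480/15763 ≈ -0.41109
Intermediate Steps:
n = -40
F = -12960 (F = (-12 - 6)²*(-40) = (-18)²*(-40) = 324*(-40) = -12960)
F/Q = -12960/31526 = -12960*1/31526 = -6480/15763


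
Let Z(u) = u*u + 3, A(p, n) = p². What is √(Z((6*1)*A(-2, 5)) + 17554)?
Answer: √18133 ≈ 134.66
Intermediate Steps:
Z(u) = 3 + u² (Z(u) = u² + 3 = 3 + u²)
√(Z((6*1)*A(-2, 5)) + 17554) = √((3 + ((6*1)*(-2)²)²) + 17554) = √((3 + (6*4)²) + 17554) = √((3 + 24²) + 17554) = √((3 + 576) + 17554) = √(579 + 17554) = √18133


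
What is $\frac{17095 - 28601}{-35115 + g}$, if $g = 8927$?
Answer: $\frac{5753}{13094} \approx 0.43936$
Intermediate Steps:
$\frac{17095 - 28601}{-35115 + g} = \frac{17095 - 28601}{-35115 + 8927} = - \frac{11506}{-26188} = \left(-11506\right) \left(- \frac{1}{26188}\right) = \frac{5753}{13094}$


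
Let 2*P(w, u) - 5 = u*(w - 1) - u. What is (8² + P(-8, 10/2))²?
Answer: 6889/4 ≈ 1722.3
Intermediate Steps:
P(w, u) = 5/2 - u/2 + u*(-1 + w)/2 (P(w, u) = 5/2 + (u*(w - 1) - u)/2 = 5/2 + (u*(-1 + w) - u)/2 = 5/2 + (-u + u*(-1 + w))/2 = 5/2 + (-u/2 + u*(-1 + w)/2) = 5/2 - u/2 + u*(-1 + w)/2)
(8² + P(-8, 10/2))² = (8² + (5/2 - 10/2 + (½)*(10/2)*(-8)))² = (64 + (5/2 - 10/2 + (½)*(10*(½))*(-8)))² = (64 + (5/2 - 1*5 + (½)*5*(-8)))² = (64 + (5/2 - 5 - 20))² = (64 - 45/2)² = (83/2)² = 6889/4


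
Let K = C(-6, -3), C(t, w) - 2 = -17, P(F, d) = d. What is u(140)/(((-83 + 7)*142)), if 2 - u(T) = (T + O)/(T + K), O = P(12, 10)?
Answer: -1/13490 ≈ -7.4129e-5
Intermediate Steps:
C(t, w) = -15 (C(t, w) = 2 - 17 = -15)
O = 10
K = -15
u(T) = 2 - (10 + T)/(-15 + T) (u(T) = 2 - (T + 10)/(T - 15) = 2 - (10 + T)/(-15 + T))
u(140)/(((-83 + 7)*142)) = ((-40 + 140)/(-15 + 140))/(((-83 + 7)*142)) = (100/125)/((-76*142)) = ((1/125)*100)/(-10792) = (⅘)*(-1/10792) = -1/13490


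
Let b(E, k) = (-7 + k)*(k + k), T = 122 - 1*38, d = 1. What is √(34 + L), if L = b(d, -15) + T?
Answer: √778 ≈ 27.893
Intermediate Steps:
T = 84 (T = 122 - 38 = 84)
b(E, k) = 2*k*(-7 + k) (b(E, k) = (-7 + k)*(2*k) = 2*k*(-7 + k))
L = 744 (L = 2*(-15)*(-7 - 15) + 84 = 2*(-15)*(-22) + 84 = 660 + 84 = 744)
√(34 + L) = √(34 + 744) = √778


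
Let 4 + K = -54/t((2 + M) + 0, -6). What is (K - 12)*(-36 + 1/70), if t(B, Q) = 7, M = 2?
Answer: 209077/245 ≈ 853.38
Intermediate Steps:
K = -82/7 (K = -4 - 54/7 = -82/7 ≈ -11.714)
(K - 12)*(-36 + 1/70) = (-82/7 - 12)*(-36 + 1/70) = -166*(-36 + 1/70)/7 = -166/7*(-2519/70) = 209077/245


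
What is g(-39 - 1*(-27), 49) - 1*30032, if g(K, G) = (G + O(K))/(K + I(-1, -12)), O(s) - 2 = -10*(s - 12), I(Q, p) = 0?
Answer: -120225/4 ≈ -30056.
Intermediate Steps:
O(s) = 122 - 10*s (O(s) = 2 - 10*(s - 12) = 2 - 10*(-12 + s) = 2 + (120 - 10*s) = 122 - 10*s)
g(K, G) = (122 + G - 10*K)/K (g(K, G) = (G + (122 - 10*K))/(K + 0) = (122 + G - 10*K)/K)
g(-39 - 1*(-27), 49) - 1*30032 = (122 + 49 - 10*(-39 - 1*(-27)))/(-39 - 1*(-27)) - 1*30032 = (122 + 49 - 10*(-39 + 27))/(-39 + 27) - 30032 = (122 + 49 - 10*(-12))/(-12) - 30032 = -(122 + 49 + 120)/12 - 30032 = -1/12*291 - 30032 = -97/4 - 30032 = -120225/4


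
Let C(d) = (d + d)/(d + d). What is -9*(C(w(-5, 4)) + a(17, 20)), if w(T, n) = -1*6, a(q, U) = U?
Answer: -189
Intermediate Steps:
w(T, n) = -6
C(d) = 1 (C(d) = (2*d)/((2*d)) = (2*d)*(1/(2*d)) = 1)
-9*(C(w(-5, 4)) + a(17, 20)) = -9*(1 + 20) = -9*21 = -189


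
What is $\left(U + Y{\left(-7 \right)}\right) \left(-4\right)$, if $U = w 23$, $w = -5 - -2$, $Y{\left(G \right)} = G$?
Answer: $304$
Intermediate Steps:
$w = -3$ ($w = -5 + 2 = -3$)
$U = -69$ ($U = \left(-3\right) 23 = -69$)
$\left(U + Y{\left(-7 \right)}\right) \left(-4\right) = \left(-69 - 7\right) \left(-4\right) = \left(-76\right) \left(-4\right) = 304$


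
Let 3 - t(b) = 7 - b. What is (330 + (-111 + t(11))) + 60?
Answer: 286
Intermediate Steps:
t(b) = -4 + b (t(b) = 3 - (7 - b) = 3 + (-7 + b) = -4 + b)
(330 + (-111 + t(11))) + 60 = (330 + (-111 + (-4 + 11))) + 60 = (330 + (-111 + 7)) + 60 = (330 - 104) + 60 = 226 + 60 = 286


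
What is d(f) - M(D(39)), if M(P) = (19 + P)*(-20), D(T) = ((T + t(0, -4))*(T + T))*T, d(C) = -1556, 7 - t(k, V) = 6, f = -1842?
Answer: 2432424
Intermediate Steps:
t(k, V) = 1 (t(k, V) = 7 - 1*6 = 7 - 6 = 1)
D(T) = 2*T²*(1 + T) (D(T) = ((T + 1)*(T + T))*T = ((1 + T)*(2*T))*T = (2*T*(1 + T))*T = 2*T²*(1 + T))
M(P) = -380 - 20*P
d(f) - M(D(39)) = -1556 - (-380 - 40*39²*(1 + 39)) = -1556 - (-380 - 40*1521*40) = -1556 - (-380 - 20*121680) = -1556 - (-380 - 2433600) = -1556 - 1*(-2433980) = -1556 + 2433980 = 2432424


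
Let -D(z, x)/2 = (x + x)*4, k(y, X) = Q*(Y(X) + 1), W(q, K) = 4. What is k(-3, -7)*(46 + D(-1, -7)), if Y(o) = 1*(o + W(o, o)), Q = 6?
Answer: -1896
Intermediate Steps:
Y(o) = 4 + o (Y(o) = 1*(o + 4) = 1*(4 + o) = 4 + o)
k(y, X) = 30 + 6*X (k(y, X) = 6*((4 + X) + 1) = 6*(5 + X) = 30 + 6*X)
D(z, x) = -16*x (D(z, x) = -2*(x + x)*4 = -2*2*x*4 = -16*x)
k(-3, -7)*(46 + D(-1, -7)) = (30 + 6*(-7))*(46 - 16*(-7)) = (30 - 42)*(46 + 112) = -12*158 = -1896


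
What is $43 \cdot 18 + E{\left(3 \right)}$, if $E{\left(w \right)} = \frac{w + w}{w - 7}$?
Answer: $\frac{1545}{2} \approx 772.5$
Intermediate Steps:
$E{\left(w \right)} = \frac{2 w}{-7 + w}$
$43 \cdot 18 + E{\left(3 \right)} = 43 \cdot 18 + 2 \cdot 3 \frac{1}{-7 + 3} = 774 + 2 \cdot 3 \frac{1}{-4} = 774 + 2 \cdot 3 \left(- \frac{1}{4}\right) = 774 - \frac{3}{2} = \frac{1545}{2}$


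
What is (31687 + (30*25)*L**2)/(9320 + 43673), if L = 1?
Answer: 32437/52993 ≈ 0.61210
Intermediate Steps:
(31687 + (30*25)*L**2)/(9320 + 43673) = (31687 + (30*25)*1**2)/(9320 + 43673) = (31687 + 750*1)/52993 = (31687 + 750)*(1/52993) = 32437*(1/52993) = 32437/52993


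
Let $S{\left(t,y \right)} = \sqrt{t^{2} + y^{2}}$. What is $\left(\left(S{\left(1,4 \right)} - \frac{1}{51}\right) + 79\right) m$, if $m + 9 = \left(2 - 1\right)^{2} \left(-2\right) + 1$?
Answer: $- \frac{40280}{51} - 10 \sqrt{17} \approx -831.04$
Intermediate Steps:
$m = -10$ ($m = -9 + \left(\left(2 - 1\right)^{2} \left(-2\right) + 1\right) = -9 + \left(1^{2} \left(-2\right) + 1\right) = -9 + \left(1 \left(-2\right) + 1\right) = -9 + \left(-2 + 1\right) = -9 - 1 = -10$)
$\left(\left(S{\left(1,4 \right)} - \frac{1}{51}\right) + 79\right) m = \left(\left(\sqrt{1^{2} + 4^{2}} - \frac{1}{51}\right) + 79\right) \left(-10\right) = \left(\left(\sqrt{1 + 16} - \frac{1}{51}\right) + 79\right) \left(-10\right) = \left(\left(\sqrt{17} - \frac{1}{51}\right) + 79\right) \left(-10\right) = \left(\left(- \frac{1}{51} + \sqrt{17}\right) + 79\right) \left(-10\right) = \left(\frac{4028}{51} + \sqrt{17}\right) \left(-10\right) = - \frac{40280}{51} - 10 \sqrt{17}$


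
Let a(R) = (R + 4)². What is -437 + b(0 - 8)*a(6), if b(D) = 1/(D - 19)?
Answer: -11899/27 ≈ -440.70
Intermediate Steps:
a(R) = (4 + R)²
b(D) = 1/(-19 + D)
-437 + b(0 - 8)*a(6) = -437 + (4 + 6)²/(-19 + (0 - 8)) = -437 + 10²/(-19 - 8) = -437 + 100/(-27) = -437 - 1/27*100 = -437 - 100/27 = -11899/27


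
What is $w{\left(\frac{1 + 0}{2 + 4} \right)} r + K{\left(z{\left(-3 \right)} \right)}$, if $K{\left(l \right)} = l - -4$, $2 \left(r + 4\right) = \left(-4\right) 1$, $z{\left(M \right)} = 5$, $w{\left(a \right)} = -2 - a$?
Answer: $22$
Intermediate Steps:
$r = -6$ ($r = -4 + \frac{\left(-4\right) 1}{2} = -4 + \frac{1}{2} \left(-4\right) = -4 - 2 = -6$)
$K{\left(l \right)} = 4 + l$ ($K{\left(l \right)} = l + 4 = 4 + l$)
$w{\left(\frac{1 + 0}{2 + 4} \right)} r + K{\left(z{\left(-3 \right)} \right)} = \left(-2 - \frac{1 + 0}{2 + 4}\right) \left(-6\right) + \left(4 + 5\right) = \left(-2 - 1 \cdot \frac{1}{6}\right) \left(-6\right) + 9 = \left(-2 - \frac{1}{6}\right) \left(-6\right) + 9 = \left(- \frac{13}{6}\right) \left(-6\right) + 9 = 13 + 9 = 22$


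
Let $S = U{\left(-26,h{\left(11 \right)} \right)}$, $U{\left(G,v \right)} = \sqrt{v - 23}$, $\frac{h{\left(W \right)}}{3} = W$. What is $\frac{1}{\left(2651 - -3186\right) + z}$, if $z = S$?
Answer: $\frac{5837}{34070559} - \frac{\sqrt{10}}{34070559} \approx 0.00017123$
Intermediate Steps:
$h{\left(W \right)} = 3 W$
$U{\left(G,v \right)} = \sqrt{-23 + v}$
$S = \sqrt{10}$ ($S = \sqrt{-23 + 3 \cdot 11} = \sqrt{-23 + 33} = \sqrt{10} \approx 3.1623$)
$z = \sqrt{10} \approx 3.1623$
$\frac{1}{\left(2651 - -3186\right) + z} = \frac{1}{\left(2651 - -3186\right) + \sqrt{10}} = \frac{1}{\left(2651 + 3186\right) + \sqrt{10}} = \frac{1}{5837 + \sqrt{10}}$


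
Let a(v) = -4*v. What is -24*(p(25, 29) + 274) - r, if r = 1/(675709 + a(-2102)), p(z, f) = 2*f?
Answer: -5451044257/684117 ≈ -7968.0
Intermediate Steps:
r = 1/684117 (r = 1/(675709 - 4*(-2102)) = 1/(675709 + 8408) = 1/684117 ≈ 1.4617e-6)
-24*(p(25, 29) + 274) - r = -24*(2*29 + 274) - 1*1/684117 = -24*(58 + 274) - 1/684117 = -24*332 - 1/684117 = -7968 - 1/684117 = -5451044257/684117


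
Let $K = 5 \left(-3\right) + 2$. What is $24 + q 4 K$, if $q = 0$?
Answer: $24$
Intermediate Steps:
$K = -13$ ($K = -15 + 2 = -13$)
$24 + q 4 K = 24 + 0 \cdot 4 \left(-13\right) = 24 + 0 \left(-13\right) = 24 + 0 = 24$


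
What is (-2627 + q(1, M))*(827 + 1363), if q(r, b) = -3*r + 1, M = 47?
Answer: -5757510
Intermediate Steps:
q(r, b) = 1 - 3*r
(-2627 + q(1, M))*(827 + 1363) = (-2627 + (1 - 3*1))*(827 + 1363) = (-2627 + (1 - 3))*2190 = (-2627 - 2)*2190 = -2629*2190 = -5757510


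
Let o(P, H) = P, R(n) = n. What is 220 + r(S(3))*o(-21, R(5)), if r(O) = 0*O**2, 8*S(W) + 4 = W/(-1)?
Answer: 220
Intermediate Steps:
S(W) = -1/2 - W/8 (S(W) = -1/2 + (W/(-1))/8 = -1/2 + (W*(-1))/8 = -1/2 + (-W)/8 = -1/2 - W/8)
r(O) = 0
220 + r(S(3))*o(-21, R(5)) = 220 + 0*(-21) = 220 + 0 = 220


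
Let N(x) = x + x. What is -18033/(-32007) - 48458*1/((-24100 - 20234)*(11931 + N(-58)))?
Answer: 1574558063356/2794244227245 ≈ 0.56350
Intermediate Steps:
N(x) = 2*x
-18033/(-32007) - 48458*1/((-24100 - 20234)*(11931 + N(-58))) = -18033/(-32007) - 48458*1/((-24100 - 20234)*(11931 + 2*(-58))) = -18033*(-1/32007) - 48458*(-1/(44334*(11931 - 116))) = 6011/10669 - 48458/(11815*(-44334)) = 6011/10669 - 48458/(-523806210) = 6011/10669 - 48458*(-1/523806210) = 6011/10669 + 24229/261903105 = 1574558063356/2794244227245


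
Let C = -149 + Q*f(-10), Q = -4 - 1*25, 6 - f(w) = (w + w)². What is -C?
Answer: -11277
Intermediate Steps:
f(w) = 6 - 4*w² (f(w) = 6 - (w + w)² = 6 - (2*w)² = 6 - 4*w²)
Q = -29 (Q = -4 - 25 = -29)
C = 11277 (C = -149 - 29*(6 - 4*(-10)²) = -149 - 29*(6 - 4*100) = -149 - 29*(6 - 400) = -149 - 29*(-394) = -149 + 11426 = 11277)
-C = -1*11277 = -11277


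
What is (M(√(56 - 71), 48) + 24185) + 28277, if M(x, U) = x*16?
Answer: 52462 + 16*I*√15 ≈ 52462.0 + 61.968*I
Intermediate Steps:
M(x, U) = 16*x
(M(√(56 - 71), 48) + 24185) + 28277 = (16*√(56 - 71) + 24185) + 28277 = (16*√(-15) + 24185) + 28277 = (16*(I*√15) + 24185) + 28277 = (16*I*√15 + 24185) + 28277 = (24185 + 16*I*√15) + 28277 = 52462 + 16*I*√15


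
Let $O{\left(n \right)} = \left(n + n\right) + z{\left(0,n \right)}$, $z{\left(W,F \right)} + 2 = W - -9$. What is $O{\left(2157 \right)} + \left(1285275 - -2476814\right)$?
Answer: $3766410$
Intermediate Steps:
$z{\left(W,F \right)} = 7 + W$ ($z{\left(W,F \right)} = -2 + \left(W - -9\right) = -2 + \left(W + 9\right) = -2 + \left(9 + W\right) = 7 + W$)
$O{\left(n \right)} = 7 + 2 n$ ($O{\left(n \right)} = \left(n + n\right) + \left(7 + 0\right) = 2 n + 7 = 7 + 2 n$)
$O{\left(2157 \right)} + \left(1285275 - -2476814\right) = \left(7 + 2 \cdot 2157\right) + \left(1285275 - -2476814\right) = \left(7 + 4314\right) + \left(1285275 + 2476814\right) = 4321 + 3762089 = 3766410$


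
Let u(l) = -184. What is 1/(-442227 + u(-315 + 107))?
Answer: -1/442411 ≈ -2.2603e-6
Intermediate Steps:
1/(-442227 + u(-315 + 107)) = 1/(-442227 - 184) = 1/(-442411) = -1/442411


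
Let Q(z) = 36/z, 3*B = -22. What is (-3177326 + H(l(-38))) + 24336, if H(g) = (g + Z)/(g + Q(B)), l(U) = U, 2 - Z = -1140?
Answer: -186027928/59 ≈ -3.1530e+6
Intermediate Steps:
Z = 1142 (Z = 2 - 1*(-1140) = 2 + 1140 = 1142)
B = -22/3 (B = (1/3)*(-22) = -22/3 ≈ -7.3333)
H(g) = (1142 + g)/(-54/11 + g) (H(g) = (g + 1142)/(g + 36/(-22/3)) = (1142 + g)/(g + 36*(-3/22)) = (1142 + g)/(g - 54/11) = (1142 + g)/(-54/11 + g))
(-3177326 + H(l(-38))) + 24336 = (-3177326 + 11*(1142 - 38)/(-54 + 11*(-38))) + 24336 = (-3177326 + 11*1104/(-54 - 418)) + 24336 = (-3177326 + 11*1104/(-472)) + 24336 = (-3177326 + 11*(-1/472)*1104) + 24336 = (-3177326 - 1518/59) + 24336 = -187463752/59 + 24336 = -186027928/59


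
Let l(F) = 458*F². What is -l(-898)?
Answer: -369333032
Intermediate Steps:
-l(-898) = -458*(-898)² = -458*806404 = -1*369333032 = -369333032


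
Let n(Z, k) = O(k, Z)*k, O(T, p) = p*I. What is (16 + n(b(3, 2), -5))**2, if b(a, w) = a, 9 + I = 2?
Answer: 14641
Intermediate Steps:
I = -7 (I = -9 + 2 = -7)
O(T, p) = -7*p (O(T, p) = p*(-7) = -7*p)
n(Z, k) = -7*Z*k (n(Z, k) = (-7*Z)*k = -7*Z*k)
(16 + n(b(3, 2), -5))**2 = (16 - 7*3*(-5))**2 = (16 + 105)**2 = 121**2 = 14641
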